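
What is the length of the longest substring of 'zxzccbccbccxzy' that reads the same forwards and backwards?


Scanning 'zxzccbccbccxzy' for palindromic substrings.
Substring at positions 3-10: 'ccbccbcc'.
Check: reverse('ccbccbcc') = 'ccbccbcc' -> palindrome confirmed.
Neighbouring characters ('z' / 'x') break symmetry, so it cannot extend further.
No longer palindromic substring exists; longest length = 8

8


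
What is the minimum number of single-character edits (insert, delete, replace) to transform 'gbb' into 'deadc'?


Building DP table for s1='gbb' (len 3) and s2='deadc' (len 5):
       d  e  a  d  c
    0  1  2  3  4  5
  g 1  1  2  3  4  5
  b 2  2  2  3  4  5
  b 3  3  3  3  4  5
Edit distance = dp[3][5] = 5

5


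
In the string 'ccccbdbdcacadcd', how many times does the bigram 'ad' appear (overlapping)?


Scanning 'ccccbdbdcacadcd' for bigram 'ad':
  Position 0: 'cc' -> no
  Position 1: 'cc' -> no
  Position 2: 'cc' -> no
  Position 3: 'cb' -> no
  Position 4: 'bd' -> no
  Position 5: 'db' -> no
  Position 6: 'bd' -> no
  Position 7: 'dc' -> no
  Position 8: 'ca' -> no
  Position 9: 'ac' -> no
  Position 10: 'ca' -> no
  Position 11: 'ad' -> MATCH
  Position 12: 'dc' -> no
  Position 13: 'cd' -> no
Total matches: 1

1


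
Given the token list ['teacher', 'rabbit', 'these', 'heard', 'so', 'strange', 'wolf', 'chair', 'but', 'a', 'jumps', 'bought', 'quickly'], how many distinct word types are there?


Listing all tokens and tracking unique types:
  Token 1: 'teacher' -> NEW (unique so far: 1)
  Token 2: 'rabbit' -> NEW (unique so far: 2)
  Token 3: 'these' -> NEW (unique so far: 3)
  Token 4: 'heard' -> NEW (unique so far: 4)
  Token 5: 'so' -> NEW (unique so far: 5)
  Token 6: 'strange' -> NEW (unique so far: 6)
  Token 7: 'wolf' -> NEW (unique so far: 7)
  Token 8: 'chair' -> NEW (unique so far: 8)
  Token 9: 'but' -> NEW (unique so far: 9)
  Token 10: 'a' -> NEW (unique so far: 10)
  Token 11: 'jumps' -> NEW (unique so far: 11)
  Token 12: 'bought' -> NEW (unique so far: 12)
  Token 13: 'quickly' -> NEW (unique so far: 13)
Unique types: ('a', 'bought', 'but', 'chair', 'heard', 'jumps', 'quickly', 'rabbit', 'so', 'strange', 'teacher', 'these', 'wolf')
Vocabulary size: 13

13


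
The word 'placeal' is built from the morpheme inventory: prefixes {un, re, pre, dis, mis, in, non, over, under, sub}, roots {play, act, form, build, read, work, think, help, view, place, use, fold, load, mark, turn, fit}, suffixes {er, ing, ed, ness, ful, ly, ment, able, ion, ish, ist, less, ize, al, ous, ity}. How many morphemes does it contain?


Segmenting 'placeal' against the inventory:
  'place' -> root (morpheme 1)
  'al' -> suffix (morpheme 2)
Total morphemes: 2

2


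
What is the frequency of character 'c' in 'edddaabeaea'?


Scanning 'edddaabeaea' for 'c':
  No matches found.
Total occurrences of 'c': 0

0


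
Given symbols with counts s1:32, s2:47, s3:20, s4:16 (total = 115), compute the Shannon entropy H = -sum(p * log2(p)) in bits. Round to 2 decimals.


Computing entropy H = -sum(p_i * log2(p_i)):
  s1: p = 32/115 = 0.2783, -p*log2(p) = 0.5135
  s2: p = 47/115 = 0.4087, -p*log2(p) = 0.5276
  s3: p = 20/115 = 0.1739, -p*log2(p) = 0.4389
  s4: p = 16/115 = 0.1391, -p*log2(p) = 0.3959
H = sum of terms = 1.8759
Rounded to 2 decimals: 1.88

1.88


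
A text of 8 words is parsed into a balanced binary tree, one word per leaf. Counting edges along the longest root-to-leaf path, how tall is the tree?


In a balanced binary tree with n leaves the deepest leaf is ceil(log2(n)) edges below the root.
log2(8) = 3.0000
ceil(3.0000) = 3
height (edges) = 3

3


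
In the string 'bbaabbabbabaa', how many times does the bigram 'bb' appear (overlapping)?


Scanning 'bbaabbabbabaa' for bigram 'bb':
  Position 0: 'bb' -> MATCH
  Position 1: 'ba' -> no
  Position 2: 'aa' -> no
  Position 3: 'ab' -> no
  Position 4: 'bb' -> MATCH
  Position 5: 'ba' -> no
  Position 6: 'ab' -> no
  Position 7: 'bb' -> MATCH
  Position 8: 'ba' -> no
  Position 9: 'ab' -> no
  Position 10: 'ba' -> no
  Position 11: 'aa' -> no
Total matches: 3

3


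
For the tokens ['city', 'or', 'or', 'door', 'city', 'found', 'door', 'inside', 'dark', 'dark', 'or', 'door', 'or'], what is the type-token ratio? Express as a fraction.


Tokens: 13
Unique types: ('city', 'dark', 'door', 'found', 'inside', 'or') = 6
TTR = 6/13
Already in lowest terms.

6/13


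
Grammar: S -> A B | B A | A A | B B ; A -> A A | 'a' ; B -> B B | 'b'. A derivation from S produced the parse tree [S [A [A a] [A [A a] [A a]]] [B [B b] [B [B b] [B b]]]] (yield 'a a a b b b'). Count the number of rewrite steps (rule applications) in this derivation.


Every bracketed nonterminal node [X ...] in the tree is produced by exactly one rule application.
Reading the tree off as a leftmost derivation:
  Step 1: S  =>  A B   (applied S -> A B)
  Step 2: A B  =>  A A B   (applied A -> A A)
  Step 3: A A B  =>  a A B   (applied A -> a)
  Step 4: a A B  =>  a A A B   (applied A -> A A)
  Step 5: a A A B  =>  a a A B   (applied A -> a)
  Step 6: a a A B  =>  a a a B   (applied A -> a)
  Step 7: a a a B  =>  a a a B B   (applied B -> B B)
  Step 8: a a a B B  =>  a a a b B   (applied B -> b)
  Step 9: a a a b B  =>  a a a b B B   (applied B -> B B)
  Step 10: a a a b B B  =>  a a a b b B   (applied B -> b)
  Step 11: a a a b b B  =>  a a a b b b   (applied B -> b)
Final yield: a a a b b b
Total rewrite steps: 11

11


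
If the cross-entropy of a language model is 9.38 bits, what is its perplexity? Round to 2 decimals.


Perplexity formula: PP = 2^H
H = 9.38
PP = 2^9.38
Decompose: 2^9.38 = 2^9 * 2^0.38
2^9 = 512, 2^0.38 ~ 1.3013419
PP ~ 512 * 1.3013419 = 666.2870528
Rounded to 2 decimals: 666.29

666.29


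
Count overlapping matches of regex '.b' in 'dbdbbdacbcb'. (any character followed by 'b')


Pattern: .b means any character followed by 'b'.
Scanning 'dbdbbdacbcb' position-by-position:
  Pos 0: window 'db' -> MATCH
  Pos 1: window 'bd' -> no
  Pos 2: window 'db' -> MATCH
  Pos 3: window 'bb' -> MATCH
  Pos 4: window 'bd' -> no
  Pos 5: window 'da' -> no
  Pos 6: window 'ac' -> no
  Pos 7: window 'cb' -> MATCH
  Pos 8: window 'bc' -> no
  Pos 9: window 'cb' -> MATCH
  Pos 10: window 'b' -> no
Total matches: 5

5


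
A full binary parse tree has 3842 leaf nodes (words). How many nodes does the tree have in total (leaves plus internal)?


Leaf nodes (terminals): 3842
Internal nodes = n - 1 = 3842 - 1 = 3841
Total = leaves + internal = 3842 + 3841 = 7683

7683


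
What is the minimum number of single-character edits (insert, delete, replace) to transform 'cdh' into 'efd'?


Building DP table for s1='cdh' (len 3) and s2='efd' (len 3):
       e  f  d
    0  1  2  3
  c 1  1  2  3
  d 2  2  2  2
  h 3  3  3  3
Edit distance = dp[3][3] = 3

3


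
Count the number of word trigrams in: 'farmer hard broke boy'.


Word trigrams from [4] words:
  Trigram 1: (farmer hard broke)
  Trigram 2: (hard broke boy)
Total word trigrams: 4 - 2 = 2

2


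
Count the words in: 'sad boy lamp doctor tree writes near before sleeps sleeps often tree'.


Counting words by splitting on spaces:
  Word 1: 'sad'
  Word 2: 'boy'
  Word 3: 'lamp'
  Word 4: 'doctor'
  Word 5: 'tree'
  Word 6: 'writes'
  Word 7: 'near'
  Word 8: 'before'
  Word 9: 'sleeps'
  Word 10: 'sleeps'
  Word 11: 'often'
  Word 12: 'tree'
Total words: 12

12


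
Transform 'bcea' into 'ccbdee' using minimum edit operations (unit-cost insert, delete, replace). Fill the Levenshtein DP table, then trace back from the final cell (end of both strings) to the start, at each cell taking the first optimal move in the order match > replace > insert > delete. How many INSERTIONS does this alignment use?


Edit distance = 4. Backtracking from cell (4, 6) with preference match > replace > insert > delete,
then listing the resulting alignment 'bcea' -> 'ccbdee' left to right:
  Step 1: insert 'c' [insertion #1]
  Step 2: insert 'c' [insertion #2]
  Step 3: keep 'b'
  Step 4: replace c->d
  Step 5: keep 'e'
  Step 6: replace a->e
Total insertions: 2

2


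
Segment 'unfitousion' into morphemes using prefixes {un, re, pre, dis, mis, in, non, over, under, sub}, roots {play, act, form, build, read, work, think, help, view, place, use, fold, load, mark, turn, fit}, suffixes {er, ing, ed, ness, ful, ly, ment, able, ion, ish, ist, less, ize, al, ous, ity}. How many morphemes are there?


Segmenting 'unfitousion' against the inventory:
  'un' -> prefix (morpheme 1)
  'fit' -> root (morpheme 2)
  'ous' -> suffix (morpheme 3)
  'ion' -> suffix (morpheme 4)
Total morphemes: 4

4


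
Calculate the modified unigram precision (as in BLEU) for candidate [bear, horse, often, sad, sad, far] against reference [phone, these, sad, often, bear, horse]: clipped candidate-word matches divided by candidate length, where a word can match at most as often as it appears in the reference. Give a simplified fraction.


Reference word counts: {'bear': 1, 'horse': 1, 'often': 1, 'phone': 1, 'sad': 1, 'these': 1}
Checking each candidate word (with clipping):
  'bear' -> in reference (ref count 1, used 1/1) -> match (matches: 1)
  'horse' -> in reference (ref count 1, used 1/1) -> match (matches: 2)
  'often' -> in reference (ref count 1, used 1/1) -> match (matches: 3)
  'sad' -> in reference (ref count 1, used 1/1) -> match (matches: 4)
  'sad' -> ref count 1 already used up (1/1) -> clipped, no match (matches: 4)
  'far' -> not in reference -> no match (matches: 4)
Clipped matches: 4, Candidate length: 6
Precision = 4/6 = 2/3

2/3


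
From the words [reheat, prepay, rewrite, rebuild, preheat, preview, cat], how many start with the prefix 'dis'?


Checking each word for prefix 'dis':
  'reheat' -> no (count: 0)
  'prepay' -> no (count: 0)
  'rewrite' -> no (count: 0)
  'rebuild' -> no (count: 0)
  'preheat' -> no (count: 0)
  'preview' -> no (count: 0)
  'cat' -> no (count: 0)
Total with prefix 'dis': 0

0


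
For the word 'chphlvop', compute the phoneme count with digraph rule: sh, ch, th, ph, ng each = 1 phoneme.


Parsing 'chphlvop' greedily, digraphs first:
  'ch' -> digraph (1 consonant phoneme) (phonemes so far: 1)
  'ph' -> digraph (1 consonant phoneme) (phonemes so far: 2)
  'l' -> consonant phoneme (phonemes so far: 3)
  'v' -> consonant phoneme (phonemes so far: 4)
  'o' -> vowel phoneme (phonemes so far: 5)
  'p' -> consonant phoneme (phonemes so far: 6)
Total phonemes: 6

6


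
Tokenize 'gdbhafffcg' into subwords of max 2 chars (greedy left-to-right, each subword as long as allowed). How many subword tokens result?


'gdbhafffcg' has 10 characters.
Chunking with max size 2:
  Chunk 1: 'gd' (positions 0-1)
  Chunk 2: 'bh' (positions 2-3)
  Chunk 3: 'af' (positions 4-5)
  Chunk 4: 'ff' (positions 6-7)
  Chunk 5: 'cg' (positions 8-9)
Total chunks: ceil(10 / 2) = 5

5


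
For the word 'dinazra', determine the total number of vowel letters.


Scanning each character of 'dinazra':
  Position 1: 'd' -> consonant (running count: 0)
  Position 2: 'i' -> vowel (running count: 1)
  Position 3: 'n' -> consonant (running count: 1)
  Position 4: 'a' -> vowel (running count: 2)
  Position 5: 'z' -> consonant (running count: 2)
  Position 6: 'r' -> consonant (running count: 2)
  Position 7: 'a' -> vowel (running count: 3)
Total vowels: 3

3


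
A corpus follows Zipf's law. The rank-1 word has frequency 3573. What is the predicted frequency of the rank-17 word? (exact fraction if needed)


Zipf's law: freq(rank) = f1 / rank
f1 = 3573, rank = 17
freq = 3573 / 17
GCD(3573, 17) = 1
Simplified: 3573/17

3573/17


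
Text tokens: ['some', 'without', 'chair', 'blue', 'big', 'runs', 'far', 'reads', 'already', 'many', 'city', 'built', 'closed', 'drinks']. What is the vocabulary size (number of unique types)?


Listing all tokens and tracking unique types:
  Token 1: 'some' -> NEW (unique so far: 1)
  Token 2: 'without' -> NEW (unique so far: 2)
  Token 3: 'chair' -> NEW (unique so far: 3)
  Token 4: 'blue' -> NEW (unique so far: 4)
  Token 5: 'big' -> NEW (unique so far: 5)
  Token 6: 'runs' -> NEW (unique so far: 6)
  Token 7: 'far' -> NEW (unique so far: 7)
  Token 8: 'reads' -> NEW (unique so far: 8)
  Token 9: 'already' -> NEW (unique so far: 9)
  Token 10: 'many' -> NEW (unique so far: 10)
  Token 11: 'city' -> NEW (unique so far: 11)
  Token 12: 'built' -> NEW (unique so far: 12)
  Token 13: 'closed' -> NEW (unique so far: 13)
  Token 14: 'drinks' -> NEW (unique so far: 14)
Unique types: ('already', 'big', 'blue', 'built', 'chair', 'city', 'closed', 'drinks', 'far', 'many', 'reads', 'runs', 'some', 'without')
Vocabulary size: 14

14


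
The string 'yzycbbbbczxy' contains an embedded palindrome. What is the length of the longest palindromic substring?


Scanning 'yzycbbbbczxy' for palindromic substrings.
Substring at positions 3-8: 'cbbbbc'.
Check: reverse('cbbbbc') = 'cbbbbc' -> palindrome confirmed.
Neighbouring characters ('y' / 'z') break symmetry, so it cannot extend further.
No longer palindromic substring exists; longest length = 6

6


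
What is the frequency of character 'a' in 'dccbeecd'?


Scanning 'dccbeecd' for 'a':
  No matches found.
Total occurrences of 'a': 0

0


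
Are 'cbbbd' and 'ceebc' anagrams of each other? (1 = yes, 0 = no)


Sort characters of 'cbbbd': 'bbbcd'
Sort characters of 'ceebc': 'bccee'
Sorted forms differ -> they are NOT anagrams
Result: 0

0


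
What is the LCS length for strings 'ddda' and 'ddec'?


DP table for LCS of 'ddda' and 'ddec':
       d  d  e  c
    0  0  0  0  0
  d 0  1  1  1  1
  d 0  1  2  2  2
  d 0  1  2  2  2
  a 0  1  2  2  2
LCS: 'dd'
LCS length = 2

2


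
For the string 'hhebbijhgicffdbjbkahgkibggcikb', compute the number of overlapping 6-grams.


String 'hhebbijhgicffdbjbkahgkibggcikb' has length L = 30.
Number of overlapping n-grams = L - n + 1
Substituting: 30 - 6 + 1 = 25

25


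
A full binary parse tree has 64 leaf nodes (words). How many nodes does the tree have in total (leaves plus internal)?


Leaf nodes (terminals): 64
Internal nodes = n - 1 = 64 - 1 = 63
Total = leaves + internal = 64 + 63 = 127

127


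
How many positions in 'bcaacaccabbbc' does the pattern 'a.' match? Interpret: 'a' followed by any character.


Pattern: a. means 'a' followed by any character.
Scanning 'bcaacaccabbbc' position-by-position:
  Pos 0: window 'bc' -> no
  Pos 1: window 'ca' -> no
  Pos 2: window 'aa' -> MATCH
  Pos 3: window 'ac' -> MATCH
  Pos 4: window 'ca' -> no
  Pos 5: window 'ac' -> MATCH
  Pos 6: window 'cc' -> no
  Pos 7: window 'ca' -> no
  Pos 8: window 'ab' -> MATCH
  Pos 9: window 'bb' -> no
  Pos 10: window 'bb' -> no
  Pos 11: window 'bc' -> no
  Pos 12: window 'c' -> no
Total matches: 4

4


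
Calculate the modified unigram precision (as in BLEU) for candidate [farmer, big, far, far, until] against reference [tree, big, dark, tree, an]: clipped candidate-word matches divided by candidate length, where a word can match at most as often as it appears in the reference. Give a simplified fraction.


Reference word counts: {'an': 1, 'big': 1, 'dark': 1, 'tree': 2}
Checking each candidate word (with clipping):
  'farmer' -> not in reference -> no match (matches: 0)
  'big' -> in reference (ref count 1, used 1/1) -> match (matches: 1)
  'far' -> not in reference -> no match (matches: 1)
  'far' -> not in reference -> no match (matches: 1)
  'until' -> not in reference -> no match (matches: 1)
Clipped matches: 1, Candidate length: 5
Precision = 1/5

1/5


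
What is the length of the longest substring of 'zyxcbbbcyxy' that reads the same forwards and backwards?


Scanning 'zyxcbbbcyxy' for palindromic substrings.
Substring at positions 3-7: 'cbbbc'.
Check: reverse('cbbbc') = 'cbbbc' -> palindrome confirmed.
Neighbouring characters ('x' / 'y') break symmetry, so it cannot extend further.
No longer palindromic substring exists; longest length = 5

5


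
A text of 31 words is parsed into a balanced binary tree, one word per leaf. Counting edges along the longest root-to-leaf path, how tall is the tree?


In a balanced binary tree with n leaves the deepest leaf is ceil(log2(n)) edges below the root.
log2(31) = 4.9542
ceil(4.9542) = 5
height (edges) = 5

5


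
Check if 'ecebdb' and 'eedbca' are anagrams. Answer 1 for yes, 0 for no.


Sort characters of 'ecebdb': 'bbcdee'
Sort characters of 'eedbca': 'abcdee'
Sorted forms differ -> they are NOT anagrams
Result: 0

0


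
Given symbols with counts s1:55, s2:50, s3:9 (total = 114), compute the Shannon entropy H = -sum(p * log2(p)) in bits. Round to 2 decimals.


Computing entropy H = -sum(p_i * log2(p_i)):
  s1: p = 55/114 = 0.4825, -p*log2(p) = 0.5073
  s2: p = 50/114 = 0.4386, -p*log2(p) = 0.5215
  s3: p = 9/114 = 0.0789, -p*log2(p) = 0.2892
H = sum of terms = 1.3180
Rounded to 2 decimals: 1.32

1.32


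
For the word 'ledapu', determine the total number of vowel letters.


Scanning each character of 'ledapu':
  Position 1: 'l' -> consonant (running count: 0)
  Position 2: 'e' -> vowel (running count: 1)
  Position 3: 'd' -> consonant (running count: 1)
  Position 4: 'a' -> vowel (running count: 2)
  Position 5: 'p' -> consonant (running count: 2)
  Position 6: 'u' -> vowel (running count: 3)
Total vowels: 3

3


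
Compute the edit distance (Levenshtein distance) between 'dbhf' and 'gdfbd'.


Building DP table for s1='dbhf' (len 4) and s2='gdfbd' (len 5):
       g  d  f  b  d
    0  1  2  3  4  5
  d 1  1  1  2  3  4
  b 2  2  2  2  2  3
  h 3  3  3  3  3  3
  f 4  4  4  3  4  4
Edit distance = dp[4][5] = 4

4


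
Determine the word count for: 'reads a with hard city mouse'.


Counting words by splitting on spaces:
  Word 1: 'reads'
  Word 2: 'a'
  Word 3: 'with'
  Word 4: 'hard'
  Word 5: 'city'
  Word 6: 'mouse'
Total words: 6

6


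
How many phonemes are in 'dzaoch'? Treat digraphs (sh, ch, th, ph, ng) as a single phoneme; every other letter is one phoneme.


Parsing 'dzaoch' greedily, digraphs first:
  'd' -> consonant phoneme (phonemes so far: 1)
  'z' -> consonant phoneme (phonemes so far: 2)
  'a' -> vowel phoneme (phonemes so far: 3)
  'o' -> vowel phoneme (phonemes so far: 4)
  'ch' -> digraph (1 consonant phoneme) (phonemes so far: 5)
Total phonemes: 5

5


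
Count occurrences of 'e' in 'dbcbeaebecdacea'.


Scanning 'dbcbeaebecdacea' for 'e':
  Position 4: 'e' -> MATCH (count: 1)
  Position 6: 'e' -> MATCH (count: 2)
  Position 8: 'e' -> MATCH (count: 3)
  Position 13: 'e' -> MATCH (count: 4)
Total occurrences of 'e': 4

4


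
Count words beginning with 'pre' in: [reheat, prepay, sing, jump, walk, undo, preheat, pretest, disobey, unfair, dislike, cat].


Checking each word for prefix 'pre':
  'reheat' -> no (count: 0)
  'prepay' -> YES, starts with 'pre' (count: 1)
  'sing' -> no (count: 1)
  'jump' -> no (count: 1)
  'walk' -> no (count: 1)
  'undo' -> no (count: 1)
  'preheat' -> YES, starts with 'pre' (count: 2)
  'pretest' -> YES, starts with 'pre' (count: 3)
  'disobey' -> no (count: 3)
  'unfair' -> no (count: 3)
  'dislike' -> no (count: 3)
  'cat' -> no (count: 3)
Total with prefix 'pre': 3

3


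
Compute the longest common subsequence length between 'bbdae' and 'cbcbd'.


DP table for LCS of 'bbdae' and 'cbcbd':
       c  b  c  b  d
    0  0  0  0  0  0
  b 0  0  1  1  1  1
  b 0  0  1  1  2  2
  d 0  0  1  1  2  3
  a 0  0  1  1  2  3
  e 0  0  1  1  2  3
LCS: 'bbd'
LCS length = 3

3


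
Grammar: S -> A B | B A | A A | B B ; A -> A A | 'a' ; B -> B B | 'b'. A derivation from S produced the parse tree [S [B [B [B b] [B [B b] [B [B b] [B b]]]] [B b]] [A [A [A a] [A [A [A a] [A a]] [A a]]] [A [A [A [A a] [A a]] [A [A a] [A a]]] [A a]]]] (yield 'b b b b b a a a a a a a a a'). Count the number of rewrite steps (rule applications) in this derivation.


Every bracketed nonterminal node [X ...] in the tree is produced by exactly one rule application.
Reading the tree off as a leftmost derivation:
  Step 1: S  =>  B A   (applied S -> B A)
  Step 2: B A  =>  B B A   (applied B -> B B)
  Step 3: B B A  =>  B B B A   (applied B -> B B)
  Step 4: B B B A  =>  b B B A   (applied B -> b)
  Step 5: b B B A  =>  b B B B A   (applied B -> B B)
  Step 6: b B B B A  =>  b b B B A   (applied B -> b)
  Step 7: b b B B A  =>  b b B B B A   (applied B -> B B)
  Step 8: b b B B B A  =>  b b b B B A   (applied B -> b)
  Step 9: b b b B B A  =>  b b b b B A   (applied B -> b)
  Step 10: b b b b B A  =>  b b b b b A   (applied B -> b)
  Step 11: b b b b b A  =>  b b b b b A A   (applied A -> A A)
  Step 12: b b b b b A A  =>  b b b b b A A A   (applied A -> A A)
  Step 13: b b b b b A A A  =>  b b b b b a A A   (applied A -> a)
  Step 14: b b b b b a A A  =>  b b b b b a A A A   (applied A -> A A)
  Step 15: b b b b b a A A A  =>  b b b b b a A A A A   (applied A -> A A)
  Step 16: b b b b b a A A A A  =>  b b b b b a a A A A   (applied A -> a)
  Step 17: b b b b b a a A A A  =>  b b b b b a a a A A   (applied A -> a)
  Step 18: b b b b b a a a A A  =>  b b b b b a a a a A   (applied A -> a)
  Step 19: b b b b b a a a a A  =>  b b b b b a a a a A A   (applied A -> A A)
  Step 20: b b b b b a a a a A A  =>  b b b b b a a a a A A A   (applied A -> A A)
  Step 21: b b b b b a a a a A A A  =>  b b b b b a a a a A A A A   (applied A -> A A)
  Step 22: b b b b b a a a a A A A A  =>  b b b b b a a a a a A A A   (applied A -> a)
  Step 23: b b b b b a a a a a A A A  =>  b b b b b a a a a a a A A   (applied A -> a)
  Step 24: b b b b b a a a a a a A A  =>  b b b b b a a a a a a A A A   (applied A -> A A)
  Step 25: b b b b b a a a a a a A A A  =>  b b b b b a a a a a a a A A   (applied A -> a)
  Step 26: b b b b b a a a a a a a A A  =>  b b b b b a a a a a a a a A   (applied A -> a)
  Step 27: b b b b b a a a a a a a a A  =>  b b b b b a a a a a a a a a   (applied A -> a)
Final yield: b b b b b a a a a a a a a a
Total rewrite steps: 27

27


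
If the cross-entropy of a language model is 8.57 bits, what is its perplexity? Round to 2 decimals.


Perplexity formula: PP = 2^H
H = 8.57
PP = 2^8.57
Decompose: 2^8.57 = 2^8 * 2^0.57
2^8 = 256, 2^0.57 ~ 1.4845236
PP ~ 256 * 1.4845236 = 380.0380416
Rounded to 2 decimals: 380.04

380.04


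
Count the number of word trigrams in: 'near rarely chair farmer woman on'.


Word trigrams from [6] words:
  Trigram 1: (near rarely chair)
  Trigram 2: (rarely chair farmer)
  Trigram 3: (chair farmer woman)
  Trigram 4: (farmer woman on)
Total word trigrams: 6 - 2 = 4

4


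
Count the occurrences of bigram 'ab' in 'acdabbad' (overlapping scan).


Scanning 'acdabbad' for bigram 'ab':
  Position 0: 'ac' -> no
  Position 1: 'cd' -> no
  Position 2: 'da' -> no
  Position 3: 'ab' -> MATCH
  Position 4: 'bb' -> no
  Position 5: 'ba' -> no
  Position 6: 'ad' -> no
Total matches: 1

1


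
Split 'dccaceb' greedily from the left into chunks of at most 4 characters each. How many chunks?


'dccaceb' has 7 characters.
Chunking with max size 4:
  Chunk 1: 'dcca' (positions 0-3)
  Chunk 2: 'ceb' (positions 4-6)
Total chunks: ceil(7 / 4) = 2

2


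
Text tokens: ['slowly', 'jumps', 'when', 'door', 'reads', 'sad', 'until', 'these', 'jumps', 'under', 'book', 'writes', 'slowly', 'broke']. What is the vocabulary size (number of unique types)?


Listing all tokens and tracking unique types:
  Token 1: 'slowly' -> NEW (unique so far: 1)
  Token 2: 'jumps' -> NEW (unique so far: 2)
  Token 3: 'when' -> NEW (unique so far: 3)
  Token 4: 'door' -> NEW (unique so far: 4)
  Token 5: 'reads' -> NEW (unique so far: 5)
  Token 6: 'sad' -> NEW (unique so far: 6)
  Token 7: 'until' -> NEW (unique so far: 7)
  Token 8: 'these' -> NEW (unique so far: 8)
  Token 9: 'jumps' -> duplicate (unique so far: 8)
  Token 10: 'under' -> NEW (unique so far: 9)
  Token 11: 'book' -> NEW (unique so far: 10)
  Token 12: 'writes' -> NEW (unique so far: 11)
  Token 13: 'slowly' -> duplicate (unique so far: 11)
  Token 14: 'broke' -> NEW (unique so far: 12)
Unique types: ('book', 'broke', 'door', 'jumps', 'reads', 'sad', 'slowly', 'these', 'under', 'until', 'when', 'writes')
Vocabulary size: 12

12


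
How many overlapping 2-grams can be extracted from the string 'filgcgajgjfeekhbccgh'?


String 'filgcgajgjfeekhbccgh' has length L = 20.
Number of overlapping n-grams = L - n + 1
Substituting: 20 - 2 + 1 = 19

19


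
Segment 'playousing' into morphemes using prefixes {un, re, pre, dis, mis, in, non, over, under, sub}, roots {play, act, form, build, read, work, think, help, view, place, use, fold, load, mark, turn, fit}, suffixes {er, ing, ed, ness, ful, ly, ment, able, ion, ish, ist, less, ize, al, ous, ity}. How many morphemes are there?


Segmenting 'playousing' against the inventory:
  'play' -> root (morpheme 1)
  'ous' -> suffix (morpheme 2)
  'ing' -> suffix (morpheme 3)
Total morphemes: 3

3


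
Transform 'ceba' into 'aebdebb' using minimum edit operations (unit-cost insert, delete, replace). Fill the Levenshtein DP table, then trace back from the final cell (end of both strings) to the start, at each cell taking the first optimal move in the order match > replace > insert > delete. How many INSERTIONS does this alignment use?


Edit distance = 5. Backtracking from cell (4, 7) with preference match > replace > insert > delete,
then listing the resulting alignment 'ceba' -> 'aebdebb' left to right:
  Step 1: insert 'a' [insertion #1]
  Step 2: insert 'e' [insertion #2]
  Step 3: insert 'b' [insertion #3]
  Step 4: replace c->d
  Step 5: keep 'e'
  Step 6: keep 'b'
  Step 7: replace a->b
Total insertions: 3

3


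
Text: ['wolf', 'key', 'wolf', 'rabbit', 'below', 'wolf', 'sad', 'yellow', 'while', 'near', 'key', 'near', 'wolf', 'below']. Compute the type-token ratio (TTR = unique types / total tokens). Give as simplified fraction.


Tokens: 14
Unique types: ('below', 'key', 'near', 'rabbit', 'sad', 'while', 'wolf', 'yellow') = 8
TTR = 8/14
Simplify: divide both by 2 -> 4/7
TTR = 4/7

4/7


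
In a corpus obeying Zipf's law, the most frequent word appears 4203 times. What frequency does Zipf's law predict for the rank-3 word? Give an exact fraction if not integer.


Zipf's law: freq(rank) = f1 / rank
f1 = 4203, rank = 3
freq = 4203 / 3
= 1401

1401


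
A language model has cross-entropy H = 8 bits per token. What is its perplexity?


Perplexity formula: PP = 2^H
H = 8
PP = 2^8
Steps: 2^1 = 2, 2^2 = 4, 2^3 = 8, 2^4 = 16, 2^5 = 32, 2^6 = 64, 2^7 = 128, 2^8 = 256
PP = 256

256


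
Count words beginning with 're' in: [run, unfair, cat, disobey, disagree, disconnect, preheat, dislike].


Checking each word for prefix 're':
  'run' -> no (count: 0)
  'unfair' -> no (count: 0)
  'cat' -> no (count: 0)
  'disobey' -> no (count: 0)
  'disagree' -> no (count: 0)
  'disconnect' -> no (count: 0)
  'preheat' -> no (count: 0)
  'dislike' -> no (count: 0)
Total with prefix 're': 0

0


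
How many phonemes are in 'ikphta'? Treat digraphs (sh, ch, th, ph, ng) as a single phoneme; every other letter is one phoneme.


Parsing 'ikphta' greedily, digraphs first:
  'i' -> vowel phoneme (phonemes so far: 1)
  'k' -> consonant phoneme (phonemes so far: 2)
  'ph' -> digraph (1 consonant phoneme) (phonemes so far: 3)
  't' -> consonant phoneme (phonemes so far: 4)
  'a' -> vowel phoneme (phonemes so far: 5)
Total phonemes: 5

5


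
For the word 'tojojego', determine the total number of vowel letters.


Scanning each character of 'tojojego':
  Position 1: 't' -> consonant (running count: 0)
  Position 2: 'o' -> vowel (running count: 1)
  Position 3: 'j' -> consonant (running count: 1)
  Position 4: 'o' -> vowel (running count: 2)
  Position 5: 'j' -> consonant (running count: 2)
  Position 6: 'e' -> vowel (running count: 3)
  Position 7: 'g' -> consonant (running count: 3)
  Position 8: 'o' -> vowel (running count: 4)
Total vowels: 4

4


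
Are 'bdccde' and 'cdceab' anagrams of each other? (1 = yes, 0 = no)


Sort characters of 'bdccde': 'bccdde'
Sort characters of 'cdceab': 'abccde'
Sorted forms differ -> they are NOT anagrams
Result: 0

0


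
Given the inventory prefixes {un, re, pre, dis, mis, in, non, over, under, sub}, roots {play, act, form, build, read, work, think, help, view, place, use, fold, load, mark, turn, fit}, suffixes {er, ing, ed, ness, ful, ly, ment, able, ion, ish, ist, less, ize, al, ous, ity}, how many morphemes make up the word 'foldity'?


Segmenting 'foldity' against the inventory:
  'fold' -> root (morpheme 1)
  'ity' -> suffix (morpheme 2)
Total morphemes: 2

2


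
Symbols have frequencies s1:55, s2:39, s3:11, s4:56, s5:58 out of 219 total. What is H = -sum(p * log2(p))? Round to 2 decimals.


Computing entropy H = -sum(p_i * log2(p_i)):
  s1: p = 55/219 = 0.2511, -p*log2(p) = 0.5006
  s2: p = 39/219 = 0.1781, -p*log2(p) = 0.4433
  s3: p = 11/219 = 0.0502, -p*log2(p) = 0.2168
  s4: p = 56/219 = 0.2557, -p*log2(p) = 0.5031
  s5: p = 58/219 = 0.2648, -p*log2(p) = 0.5076
H = sum of terms = 2.1714
Rounded to 2 decimals: 2.17

2.17


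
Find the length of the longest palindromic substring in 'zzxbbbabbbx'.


Scanning 'zzxbbbabbbx' for palindromic substrings.
Substring at positions 2-10: 'xbbbabbbx'.
Check: reverse('xbbbabbbx') = 'xbbbabbbx' -> palindrome confirmed.
Neighbouring characters ('z' / '-') break symmetry, so it cannot extend further.
No longer palindromic substring exists; longest length = 9

9


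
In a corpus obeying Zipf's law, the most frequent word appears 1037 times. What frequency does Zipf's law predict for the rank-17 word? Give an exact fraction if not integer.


Zipf's law: freq(rank) = f1 / rank
f1 = 1037, rank = 17
freq = 1037 / 17
= 61

61


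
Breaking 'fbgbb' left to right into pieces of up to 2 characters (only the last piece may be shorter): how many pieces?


'fbgbb' has 5 characters.
Chunking with max size 2:
  Chunk 1: 'fb' (positions 0-1)
  Chunk 2: 'gb' (positions 2-3)
  Chunk 3: 'b' (positions 4-4)
Total chunks: ceil(5 / 2) = 3

3


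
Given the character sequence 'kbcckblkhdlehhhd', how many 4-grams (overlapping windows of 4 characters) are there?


String 'kbcckblkhdlehhhd' has length L = 16.
Number of overlapping n-grams = L - n + 1
Substituting: 16 - 4 + 1 = 13

13


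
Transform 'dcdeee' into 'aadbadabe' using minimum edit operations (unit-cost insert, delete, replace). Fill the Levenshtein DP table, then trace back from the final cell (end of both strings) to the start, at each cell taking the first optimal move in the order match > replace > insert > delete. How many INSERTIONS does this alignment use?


Edit distance = 6. Backtracking from cell (6, 9) with preference match > replace > insert > delete,
then listing the resulting alignment 'dcdeee' -> 'aadbadabe' left to right:
  Step 1: insert 'a' [insertion #1]
  Step 2: insert 'a' [insertion #2]
  Step 3: keep 'd'
  Step 4: insert 'b' [insertion #3]
  Step 5: replace c->a
  Step 6: keep 'd'
  Step 7: replace e->a
  Step 8: replace e->b
  Step 9: keep 'e'
Total insertions: 3

3


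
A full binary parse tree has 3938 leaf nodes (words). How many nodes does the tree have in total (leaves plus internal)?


Leaf nodes (terminals): 3938
Internal nodes = n - 1 = 3938 - 1 = 3937
Total = leaves + internal = 3938 + 3937 = 7875

7875


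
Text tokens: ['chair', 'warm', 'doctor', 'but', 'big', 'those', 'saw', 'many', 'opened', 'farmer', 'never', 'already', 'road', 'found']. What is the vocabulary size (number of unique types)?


Listing all tokens and tracking unique types:
  Token 1: 'chair' -> NEW (unique so far: 1)
  Token 2: 'warm' -> NEW (unique so far: 2)
  Token 3: 'doctor' -> NEW (unique so far: 3)
  Token 4: 'but' -> NEW (unique so far: 4)
  Token 5: 'big' -> NEW (unique so far: 5)
  Token 6: 'those' -> NEW (unique so far: 6)
  Token 7: 'saw' -> NEW (unique so far: 7)
  Token 8: 'many' -> NEW (unique so far: 8)
  Token 9: 'opened' -> NEW (unique so far: 9)
  Token 10: 'farmer' -> NEW (unique so far: 10)
  Token 11: 'never' -> NEW (unique so far: 11)
  Token 12: 'already' -> NEW (unique so far: 12)
  Token 13: 'road' -> NEW (unique so far: 13)
  Token 14: 'found' -> NEW (unique so far: 14)
Unique types: ('already', 'big', 'but', 'chair', 'doctor', 'farmer', 'found', 'many', 'never', 'opened', 'road', 'saw', 'those', 'warm')
Vocabulary size: 14

14


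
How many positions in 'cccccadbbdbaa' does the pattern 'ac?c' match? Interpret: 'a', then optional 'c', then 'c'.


Pattern: ac?c means 'a', then optional 'c', then 'c'.
Scanning 'cccccadbbdbaa' position-by-position:
  Pos 0: window 'ccc' -> no
  Pos 1: window 'ccc' -> no
  Pos 2: window 'ccc' -> no
  Pos 3: window 'cca' -> no
  Pos 4: window 'cad' -> no
  Pos 5: window 'adb' -> no
  Pos 6: window 'dbb' -> no
  Pos 7: window 'bbd' -> no
  Pos 8: window 'bdb' -> no
  Pos 9: window 'dba' -> no
  Pos 10: window 'baa' -> no
  Pos 11: window 'aa' -> no
  Pos 12: window 'a' -> no
Total matches: 0

0


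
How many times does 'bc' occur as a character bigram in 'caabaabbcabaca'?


Scanning 'caabaabbcabaca' for bigram 'bc':
  Position 0: 'ca' -> no
  Position 1: 'aa' -> no
  Position 2: 'ab' -> no
  Position 3: 'ba' -> no
  Position 4: 'aa' -> no
  Position 5: 'ab' -> no
  Position 6: 'bb' -> no
  Position 7: 'bc' -> MATCH
  Position 8: 'ca' -> no
  Position 9: 'ab' -> no
  Position 10: 'ba' -> no
  Position 11: 'ac' -> no
  Position 12: 'ca' -> no
Total matches: 1

1


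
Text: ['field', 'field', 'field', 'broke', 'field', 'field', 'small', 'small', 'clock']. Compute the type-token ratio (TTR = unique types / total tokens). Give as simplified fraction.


Tokens: 9
Unique types: ('broke', 'clock', 'field', 'small') = 4
TTR = 4/9
Already in lowest terms.

4/9


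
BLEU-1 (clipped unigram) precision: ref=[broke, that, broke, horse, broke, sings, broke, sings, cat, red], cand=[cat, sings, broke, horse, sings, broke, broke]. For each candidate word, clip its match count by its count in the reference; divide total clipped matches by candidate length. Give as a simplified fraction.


Reference word counts: {'broke': 4, 'cat': 1, 'horse': 1, 'red': 1, 'sings': 2, 'that': 1}
Checking each candidate word (with clipping):
  'cat' -> in reference (ref count 1, used 1/1) -> match (matches: 1)
  'sings' -> in reference (ref count 2, used 1/2) -> match (matches: 2)
  'broke' -> in reference (ref count 4, used 1/4) -> match (matches: 3)
  'horse' -> in reference (ref count 1, used 1/1) -> match (matches: 4)
  'sings' -> in reference (ref count 2, used 2/2) -> match (matches: 5)
  'broke' -> in reference (ref count 4, used 2/4) -> match (matches: 6)
  'broke' -> in reference (ref count 4, used 3/4) -> match (matches: 7)
Clipped matches: 7, Candidate length: 7
Precision = 7/7 = 1

1


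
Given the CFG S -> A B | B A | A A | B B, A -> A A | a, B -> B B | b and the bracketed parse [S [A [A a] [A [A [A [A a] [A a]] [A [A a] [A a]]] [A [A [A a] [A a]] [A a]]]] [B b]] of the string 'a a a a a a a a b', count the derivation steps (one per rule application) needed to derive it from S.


Every bracketed nonterminal node [X ...] in the tree is produced by exactly one rule application.
Reading the tree off as a leftmost derivation:
  Step 1: S  =>  A B   (applied S -> A B)
  Step 2: A B  =>  A A B   (applied A -> A A)
  Step 3: A A B  =>  a A B   (applied A -> a)
  Step 4: a A B  =>  a A A B   (applied A -> A A)
  Step 5: a A A B  =>  a A A A B   (applied A -> A A)
  Step 6: a A A A B  =>  a A A A A B   (applied A -> A A)
  Step 7: a A A A A B  =>  a a A A A B   (applied A -> a)
  Step 8: a a A A A B  =>  a a a A A B   (applied A -> a)
  Step 9: a a a A A B  =>  a a a A A A B   (applied A -> A A)
  Step 10: a a a A A A B  =>  a a a a A A B   (applied A -> a)
  Step 11: a a a a A A B  =>  a a a a a A B   (applied A -> a)
  Step 12: a a a a a A B  =>  a a a a a A A B   (applied A -> A A)
  Step 13: a a a a a A A B  =>  a a a a a A A A B   (applied A -> A A)
  Step 14: a a a a a A A A B  =>  a a a a a a A A B   (applied A -> a)
  Step 15: a a a a a a A A B  =>  a a a a a a a A B   (applied A -> a)
  Step 16: a a a a a a a A B  =>  a a a a a a a a B   (applied A -> a)
  Step 17: a a a a a a a a B  =>  a a a a a a a a b   (applied B -> b)
Final yield: a a a a a a a a b
Total rewrite steps: 17

17


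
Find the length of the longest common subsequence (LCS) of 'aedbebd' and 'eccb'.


DP table for LCS of 'aedbebd' and 'eccb':
       e  c  c  b
    0  0  0  0  0
  a 0  0  0  0  0
  e 0  1  1  1  1
  d 0  1  1  1  1
  b 0  1  1  1  2
  e 0  1  1  1  2
  b 0  1  1  1  2
  d 0  1  1  1  2
LCS: 'eb'
LCS length = 2

2


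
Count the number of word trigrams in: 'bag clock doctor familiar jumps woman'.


Word trigrams from [6] words:
  Trigram 1: (bag clock doctor)
  Trigram 2: (clock doctor familiar)
  Trigram 3: (doctor familiar jumps)
  Trigram 4: (familiar jumps woman)
Total word trigrams: 6 - 2 = 4

4


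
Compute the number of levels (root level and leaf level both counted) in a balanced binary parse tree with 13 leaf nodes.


In a balanced binary tree with n leaves the deepest leaf is ceil(log2(n)) edges below the root,
so counting node levels inclusive of root and leaves gives ceil(log2(n)) + 1 levels.
log2(13) = 3.7004
ceil(3.7004) = 4
levels = 4 + 1 = 5

5


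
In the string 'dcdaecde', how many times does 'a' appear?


Scanning 'dcdaecde' for 'a':
  Position 3: 'a' -> MATCH (count: 1)
Total occurrences of 'a': 1

1


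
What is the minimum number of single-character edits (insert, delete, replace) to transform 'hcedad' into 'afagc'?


Building DP table for s1='hcedad' (len 6) and s2='afagc' (len 5):
       a  f  a  g  c
    0  1  2  3  4  5
  h 1  1  2  3  4  5
  c 2  2  2  3  4  4
  e 3  3  3  3  4  5
  d 4  4  4  4  4  5
  a 5  4  5  4  5  5
  d 6  5  5  5  5  6
Edit distance = dp[6][5] = 6

6


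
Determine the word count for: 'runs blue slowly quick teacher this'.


Counting words by splitting on spaces:
  Word 1: 'runs'
  Word 2: 'blue'
  Word 3: 'slowly'
  Word 4: 'quick'
  Word 5: 'teacher'
  Word 6: 'this'
Total words: 6

6


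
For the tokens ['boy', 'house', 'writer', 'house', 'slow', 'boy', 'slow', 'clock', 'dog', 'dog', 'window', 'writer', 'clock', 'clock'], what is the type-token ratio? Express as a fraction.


Tokens: 14
Unique types: ('boy', 'clock', 'dog', 'house', 'slow', 'window', 'writer') = 7
TTR = 7/14
Simplify: divide both by 7 -> 1/2
TTR = 1/2

1/2


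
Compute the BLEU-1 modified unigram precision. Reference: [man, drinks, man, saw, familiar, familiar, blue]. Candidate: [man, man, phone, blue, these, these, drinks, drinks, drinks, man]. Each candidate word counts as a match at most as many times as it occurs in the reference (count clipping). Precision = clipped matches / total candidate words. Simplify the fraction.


Reference word counts: {'blue': 1, 'drinks': 1, 'familiar': 2, 'man': 2, 'saw': 1}
Checking each candidate word (with clipping):
  'man' -> in reference (ref count 2, used 1/2) -> match (matches: 1)
  'man' -> in reference (ref count 2, used 2/2) -> match (matches: 2)
  'phone' -> not in reference -> no match (matches: 2)
  'blue' -> in reference (ref count 1, used 1/1) -> match (matches: 3)
  'these' -> not in reference -> no match (matches: 3)
  'these' -> not in reference -> no match (matches: 3)
  'drinks' -> in reference (ref count 1, used 1/1) -> match (matches: 4)
  'drinks' -> ref count 1 already used up (1/1) -> clipped, no match (matches: 4)
  'drinks' -> ref count 1 already used up (1/1) -> clipped, no match (matches: 4)
  'man' -> ref count 2 already used up (2/2) -> clipped, no match (matches: 4)
Clipped matches: 4, Candidate length: 10
Precision = 4/10 = 2/5

2/5


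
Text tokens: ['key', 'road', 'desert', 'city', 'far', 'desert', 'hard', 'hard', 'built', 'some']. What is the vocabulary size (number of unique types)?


Listing all tokens and tracking unique types:
  Token 1: 'key' -> NEW (unique so far: 1)
  Token 2: 'road' -> NEW (unique so far: 2)
  Token 3: 'desert' -> NEW (unique so far: 3)
  Token 4: 'city' -> NEW (unique so far: 4)
  Token 5: 'far' -> NEW (unique so far: 5)
  Token 6: 'desert' -> duplicate (unique so far: 5)
  Token 7: 'hard' -> NEW (unique so far: 6)
  Token 8: 'hard' -> duplicate (unique so far: 6)
  Token 9: 'built' -> NEW (unique so far: 7)
  Token 10: 'some' -> NEW (unique so far: 8)
Unique types: ('built', 'city', 'desert', 'far', 'hard', 'key', 'road', 'some')
Vocabulary size: 8

8
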